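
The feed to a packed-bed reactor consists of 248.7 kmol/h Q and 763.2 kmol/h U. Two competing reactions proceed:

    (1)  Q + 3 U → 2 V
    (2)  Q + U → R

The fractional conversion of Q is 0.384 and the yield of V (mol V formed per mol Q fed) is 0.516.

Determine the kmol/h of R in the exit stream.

31.3 kmol/h

Yield of V: 2ξ₁ / 248.7 = 0.516 → ξ₁ = 64.16 kmol/h.
Conversion of Q: 1ξ₁ + 1ξ₂ = 0.384 × 248.7 = 95.5 → ξ₂ = 31.34 kmol/h.
Outlet amounts (n = n₀ + Σ ν·ξ):
  Q: 248.7 − 1(64.16) − 1(31.34) = 153.2
  U: 763.2 − 3(64.16) − 1(31.34) = 539.4
  V: 0 + 2(64.16) = 128.3
  R: 0 + 1(31.34) = 31.34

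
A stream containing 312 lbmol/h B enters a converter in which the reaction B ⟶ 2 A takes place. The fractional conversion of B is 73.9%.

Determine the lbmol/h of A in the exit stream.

B reacted = 0.739 × 312 = 230.6 lbmol/h; ν_B = −1, so ξ = 230.6/1 = 230.6 lbmol/h.
Outlet amounts (n = n₀ + ν ξ):
  B: 312 − 1(230.6) = 81.43
  A: 0 + 2(230.6) = 461.1

461 lbmol/h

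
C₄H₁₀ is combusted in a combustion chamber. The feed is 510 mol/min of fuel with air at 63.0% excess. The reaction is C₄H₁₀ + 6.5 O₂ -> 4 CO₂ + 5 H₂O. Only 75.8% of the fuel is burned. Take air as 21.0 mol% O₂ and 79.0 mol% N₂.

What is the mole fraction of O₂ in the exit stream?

0.108

Stoichiometric O₂ = 6.5 × 510 = 3315 mol/min; O₂ fed = 3315 × 1.630 = 5403 mol/min.
N₂ fed = 5403 × 79/21 = 20330 mol/min.
Fuel reacted = 0.758 × 510 → ξ = 386.6 mol/min.
Outlet (n = n₀ + ν ξ):
  C₄H₁₀: 510 − 1(386.6) = 123.4
  O₂: 5403 − 6.5(386.6) = 2891
  N₂: 20330 (inert)
  CO₂: 0 + 4(386.6) = 1546
  H₂O: 0 + 5(386.6) = 1933
Total out = 26820 mol/min; y_O₂ = 2891 / 26820 = 0.1078.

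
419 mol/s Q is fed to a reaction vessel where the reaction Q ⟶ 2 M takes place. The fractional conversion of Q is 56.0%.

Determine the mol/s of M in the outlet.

469 mol/s

Q reacted = 0.56 × 419 = 234.6 mol/s; ν_Q = −1, so ξ = 234.6/1 = 234.6 mol/s.
Outlet amounts (n = n₀ + ν ξ):
  Q: 419 − 1(234.6) = 184.4
  M: 0 + 2(234.6) = 469.3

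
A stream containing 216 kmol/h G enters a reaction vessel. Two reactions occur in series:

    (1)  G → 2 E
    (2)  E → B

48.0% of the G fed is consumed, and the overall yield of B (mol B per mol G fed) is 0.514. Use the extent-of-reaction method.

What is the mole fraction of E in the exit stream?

Conversion of G: G consumed = 1ξ₁ = 0.48 × 216 → ξ₁ = 103.7 kmol/h.
Yield of B: 1ξ₂ / 216 = 0.514 → ξ₂ = 111 kmol/h.
Outlet amounts (n = n₀ + Σ ν·ξ):
  G: 216 − 1(103.7) = 112.3
  E: 0 + 2(103.7) − 1(111) = 96.34
  B: 0 + 1(111) = 111
Total out = 319.7 kmol/h; y_E = 96.34 / 319.7 = 0.3014.

0.301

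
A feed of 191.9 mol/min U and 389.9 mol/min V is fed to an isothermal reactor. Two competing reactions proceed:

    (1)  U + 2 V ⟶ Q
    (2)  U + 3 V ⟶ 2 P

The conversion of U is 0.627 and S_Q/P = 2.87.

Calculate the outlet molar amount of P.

Conversion of U: U consumed = 0.627 × 191.9 = 120.3 mol/min = 1ξ₁ + 1ξ₂.
Selectivity: 1ξ₁ / (2ξ₂) = 2.87 → ξ₁ = 5.74 ξ₂.
Substitute: (1·5.74 + 1) ξ₂ = 120.3 → ξ₂ = 17.85 mol/min, ξ₁ = 102.5 mol/min.
Outlet amounts (n = n₀ + Σ ν·ξ):
  U: 191.9 − 1(102.5) − 1(17.85) = 71.58
  V: 389.9 − 2(102.5) − 3(17.85) = 131.4
  Q: 0 + 1(102.5) = 102.5
  P: 0 + 2(17.85) = 35.7

35.7 mol/min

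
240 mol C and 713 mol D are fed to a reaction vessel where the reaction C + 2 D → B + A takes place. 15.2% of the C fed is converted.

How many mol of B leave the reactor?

36.5 mol

C reacted = 0.152 × 240 = 36.48 mol; ν_C = −1, so ξ = 36.48/1 = 36.48 mol.
Outlet amounts (n = n₀ + ν ξ):
  C: 240 − 1(36.48) = 203.5
  D: 713 − 2(36.48) = 640
  B: 0 + 1(36.48) = 36.48
  A: 0 + 1(36.48) = 36.48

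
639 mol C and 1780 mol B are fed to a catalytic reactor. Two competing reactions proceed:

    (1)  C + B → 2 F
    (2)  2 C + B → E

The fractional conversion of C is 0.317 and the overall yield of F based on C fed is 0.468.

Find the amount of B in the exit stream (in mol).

Yield of F: 2ξ₁ / 639 = 0.468 → ξ₁ = 149.5 mol.
Conversion of C: 1ξ₁ + 2ξ₂ = 0.317 × 639 = 202.6 → ξ₂ = 26.52 mol.
Outlet amounts (n = n₀ + Σ ν·ξ):
  C: 639 − 1(149.5) − 2(26.52) = 436.4
  B: 1780 − 1(149.5) − 1(26.52) = 1604
  F: 0 + 2(149.5) = 299.1
  E: 0 + 1(26.52) = 26.52

1600 mol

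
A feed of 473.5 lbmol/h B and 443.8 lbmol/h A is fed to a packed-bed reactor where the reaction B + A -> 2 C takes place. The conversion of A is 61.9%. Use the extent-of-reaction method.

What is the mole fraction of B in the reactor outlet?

A reacted = 0.619 × 443.8 = 274.7 lbmol/h; ν_A = −1, so ξ = 274.7/1 = 274.7 lbmol/h.
Outlet amounts (n = n₀ + ν ξ):
  B: 473.5 − 1(274.7) = 198.8
  A: 443.8 − 1(274.7) = 169.1
  C: 0 + 2(274.7) = 549.4
Total out = 917.3 lbmol/h; y_B = 198.8 / 917.3 = 0.2167.

0.217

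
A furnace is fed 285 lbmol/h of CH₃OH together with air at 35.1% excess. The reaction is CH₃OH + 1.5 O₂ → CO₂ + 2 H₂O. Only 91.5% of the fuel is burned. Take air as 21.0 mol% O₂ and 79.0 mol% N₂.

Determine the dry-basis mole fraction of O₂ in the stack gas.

0.0705

Stoichiometric O₂ = 1.5 × 285 = 427.5 lbmol/h; O₂ fed = 427.5 × 1.351 = 577.6 lbmol/h.
N₂ fed = 577.6 × 79/21 = 2173 lbmol/h.
Fuel reacted = 0.915 × 285 → ξ = 260.8 lbmol/h.
Outlet (n = n₀ + ν ξ):
  CH₃OH: 285 − 1(260.8) = 24.22
  O₂: 577.6 − 1.5(260.8) = 186.4
  N₂: 2173 (inert)
  CO₂: 0 + 1(260.8) = 260.8
  H₂O: 0 + 2(260.8) = 521.6
Dry total = 2644 lbmol/h; y_O₂ (dry) = 186.4 / 2644 = 0.07049.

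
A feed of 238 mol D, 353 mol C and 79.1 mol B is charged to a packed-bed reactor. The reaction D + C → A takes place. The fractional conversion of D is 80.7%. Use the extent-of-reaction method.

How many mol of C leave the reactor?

161 mol

D reacted = 0.807 × 238 = 192.1 mol; ν_D = −1, so ξ = 192.1/1 = 192.1 mol.
Outlet amounts (n = n₀ + ν ξ):
  D: 238 − 1(192.1) = 45.93
  C: 353 − 1(192.1) = 160.9
  A: 0 + 1(192.1) = 192.1
  B: 79.1 (inert)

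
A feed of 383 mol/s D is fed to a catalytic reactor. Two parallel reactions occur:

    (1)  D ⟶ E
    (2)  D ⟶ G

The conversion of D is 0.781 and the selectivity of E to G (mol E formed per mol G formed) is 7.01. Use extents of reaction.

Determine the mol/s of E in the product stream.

262 mol/s

Conversion of D: D consumed = 0.781 × 383 = 299.1 mol/s = 1ξ₁ + 1ξ₂.
Selectivity: 1ξ₁ / (1ξ₂) = 7.01 → ξ₁ = 7.01 ξ₂.
Substitute: (1·7.01 + 1) ξ₂ = 299.1 → ξ₂ = 37.34 mol/s, ξ₁ = 261.8 mol/s.
Outlet amounts (n = n₀ + Σ ν·ξ):
  D: 383 − 1(261.8) − 1(37.34) = 83.88
  E: 0 + 1(261.8) = 261.8
  G: 0 + 1(37.34) = 37.34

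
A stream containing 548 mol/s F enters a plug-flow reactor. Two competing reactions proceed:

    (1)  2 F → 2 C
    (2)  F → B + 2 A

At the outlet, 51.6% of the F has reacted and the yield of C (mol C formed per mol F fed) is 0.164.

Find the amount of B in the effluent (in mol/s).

Yield of C: 2ξ₁ / 548 = 0.164 → ξ₁ = 44.94 mol/s.
Conversion of F: 2ξ₁ + 1ξ₂ = 0.516 × 548 = 282.8 → ξ₂ = 192.9 mol/s.
Outlet amounts (n = n₀ + Σ ν·ξ):
  F: 548 − 2(44.94) − 1(192.9) = 265.2
  C: 0 + 2(44.94) = 89.87
  B: 0 + 1(192.9) = 192.9
  A: 0 + 2(192.9) = 385.8

193 mol/s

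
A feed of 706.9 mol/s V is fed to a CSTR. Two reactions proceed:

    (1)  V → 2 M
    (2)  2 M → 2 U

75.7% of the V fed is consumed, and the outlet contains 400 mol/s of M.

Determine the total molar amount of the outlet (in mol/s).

1240 mol/s

Conversion of V: V consumed = 1ξ₁ = 0.757 × 706.9 → ξ₁ = 535.1 mol/s.
M balance: n_M = 0 + 2ξ₁ − 2ξ₂ = 400 → ξ₂ = (2·535.1 − 400)/2 = 335.1 mol/s.
Outlet amounts (n = n₀ + Σ ν·ξ):
  V: 706.9 − 1(535.1) = 171.8
  M: 0 + 2(535.1) − 2(335.1) = 400
  U: 0 + 2(335.1) = 670.2
Total out = 171.8 + 400 + 670.2 = 1242 mol/s.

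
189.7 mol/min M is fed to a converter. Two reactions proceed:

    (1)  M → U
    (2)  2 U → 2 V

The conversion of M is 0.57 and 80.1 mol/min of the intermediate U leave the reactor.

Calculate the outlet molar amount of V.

28 mol/min

Conversion of M: M consumed = 1ξ₁ = 0.57 × 189.7 → ξ₁ = 108.1 mol/min.
U balance: n_U = 0 + 1ξ₁ − 2ξ₂ = 80.1 → ξ₂ = (1·108.1 − 80.1)/2 = 14.01 mol/min.
Outlet amounts (n = n₀ + Σ ν·ξ):
  M: 189.7 − 1(108.1) = 81.57
  U: 0 + 1(108.1) − 2(14.01) = 80.1
  V: 0 + 2(14.01) = 28.03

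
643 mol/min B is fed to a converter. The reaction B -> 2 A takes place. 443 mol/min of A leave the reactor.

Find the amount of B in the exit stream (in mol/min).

For A: n = n₀ + 2ξ → 443 = 0 + 2ξ, giving ξ = 221.5 mol/min.
Outlet amounts (n = n₀ + ν ξ):
  B: 643 − 1(221.5) = 421.5
  A: 0 + 2(221.5) = 443

422 mol/min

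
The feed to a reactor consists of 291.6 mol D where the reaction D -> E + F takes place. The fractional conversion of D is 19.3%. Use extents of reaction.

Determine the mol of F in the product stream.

56.3 mol

D reacted = 0.193 × 291.6 = 56.28 mol; ν_D = −1, so ξ = 56.28/1 = 56.28 mol.
Outlet amounts (n = n₀ + ν ξ):
  D: 291.6 − 1(56.28) = 235.3
  E: 0 + 1(56.28) = 56.28
  F: 0 + 1(56.28) = 56.28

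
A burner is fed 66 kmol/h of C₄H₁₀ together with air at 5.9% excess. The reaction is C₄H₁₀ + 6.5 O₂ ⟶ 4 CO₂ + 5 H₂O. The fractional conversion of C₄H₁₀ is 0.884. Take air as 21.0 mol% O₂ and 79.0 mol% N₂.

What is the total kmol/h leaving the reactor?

2320 kmol/h

Stoichiometric O₂ = 6.5 × 66 = 429 kmol/h; O₂ fed = 429 × 1.059 = 454.3 kmol/h.
N₂ fed = 454.3 × 79/21 = 1709 kmol/h.
Fuel reacted = 0.884 × 66 → ξ = 58.34 kmol/h.
Outlet (n = n₀ + ν ξ):
  C₄H₁₀: 66 − 1(58.34) = 7.656
  O₂: 454.3 − 6.5(58.34) = 75.07
  N₂: 1709 (inert)
  CO₂: 0 + 4(58.34) = 233.4
  H₂O: 0 + 5(58.34) = 291.7
Total out = 7.656 + 75.07 + 1709 + 233.4 + 291.7 = 2317 kmol/h.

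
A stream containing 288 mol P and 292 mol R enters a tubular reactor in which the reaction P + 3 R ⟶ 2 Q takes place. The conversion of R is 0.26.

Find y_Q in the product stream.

0.0956

R reacted = 0.26 × 292 = 75.92 mol; ν_R = −3, so ξ = 75.92/3 = 25.31 mol.
Outlet amounts (n = n₀ + ν ξ):
  P: 288 − 1(25.31) = 262.7
  R: 292 − 3(25.31) = 216.1
  Q: 0 + 2(25.31) = 50.61
Total out = 529.4 mol; y_Q = 50.61 / 529.4 = 0.09561.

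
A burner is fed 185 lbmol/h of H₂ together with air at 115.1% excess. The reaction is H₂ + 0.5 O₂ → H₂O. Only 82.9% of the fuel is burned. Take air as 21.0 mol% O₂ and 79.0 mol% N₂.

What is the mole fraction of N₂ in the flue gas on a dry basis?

Stoichiometric O₂ = 0.5 × 185 = 92.5 lbmol/h; O₂ fed = 92.5 × 2.151 = 199 lbmol/h.
N₂ fed = 199 × 79/21 = 748.5 lbmol/h.
Fuel reacted = 0.829 × 185 → ξ = 153.4 lbmol/h.
Outlet (n = n₀ + ν ξ):
  H₂: 185 − 1(153.4) = 31.64
  O₂: 199 − 0.5(153.4) = 122.3
  N₂: 748.5 (inert)
  H₂O: 0 + 1(153.4) = 153.4
Dry total = 902.4 lbmol/h; y_N₂ (dry) = 748.5 / 902.4 = 0.8294.

0.829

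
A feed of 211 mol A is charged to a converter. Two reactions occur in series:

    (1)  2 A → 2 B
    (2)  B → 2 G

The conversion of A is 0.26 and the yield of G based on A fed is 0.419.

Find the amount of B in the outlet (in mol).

Conversion of A: A consumed = 2ξ₁ = 0.26 × 211 → ξ₁ = 27.43 mol.
Yield of G: 2ξ₂ / 211 = 0.419 → ξ₂ = 44.2 mol.
Outlet amounts (n = n₀ + Σ ν·ξ):
  A: 211 − 2(27.43) = 156.1
  B: 0 + 2(27.43) − 1(44.2) = 10.66
  G: 0 + 2(44.2) = 88.41

10.7 mol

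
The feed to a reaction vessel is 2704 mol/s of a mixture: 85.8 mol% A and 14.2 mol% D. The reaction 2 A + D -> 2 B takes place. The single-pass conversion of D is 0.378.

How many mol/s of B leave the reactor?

290 mol/s

D reacted = 0.378 × 384 = 145.1 mol/s; ν_D = −1, so ξ = 145.1/1 = 145.1 mol/s.
Outlet amounts (n = n₀ + ν ξ):
  A: 2320 − 2(145.1) = 2030
  D: 384 − 1(145.1) = 238.8
  B: 0 + 2(145.1) = 290.3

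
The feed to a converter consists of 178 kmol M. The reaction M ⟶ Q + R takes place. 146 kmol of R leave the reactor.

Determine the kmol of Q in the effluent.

For R: n = n₀ + 1ξ → 146 = 0 + 1ξ, giving ξ = 146 kmol.
Outlet amounts (n = n₀ + ν ξ):
  M: 178 − 1(146) = 32
  Q: 0 + 1(146) = 146
  R: 0 + 1(146) = 146

146 kmol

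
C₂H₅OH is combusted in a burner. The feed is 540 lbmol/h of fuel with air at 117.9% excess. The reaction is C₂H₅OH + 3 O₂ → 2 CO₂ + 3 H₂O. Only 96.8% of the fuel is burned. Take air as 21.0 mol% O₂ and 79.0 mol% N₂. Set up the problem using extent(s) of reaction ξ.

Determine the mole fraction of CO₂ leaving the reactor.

Stoichiometric O₂ = 3 × 540 = 1620 lbmol/h; O₂ fed = 1620 × 2.179 = 3530 lbmol/h.
N₂ fed = 3530 × 79/21 = 13280 lbmol/h.
Fuel reacted = 0.968 × 540 → ξ = 522.7 lbmol/h.
Outlet (n = n₀ + ν ξ):
  C₂H₅OH: 540 − 1(522.7) = 17.28
  O₂: 3530 − 3(522.7) = 1962
  N₂: 13280 (inert)
  CO₂: 0 + 2(522.7) = 1045
  H₂O: 0 + 3(522.7) = 1568
Total out = 17870 lbmol/h; y_CO₂ = 1045 / 17870 = 0.0585.

0.0585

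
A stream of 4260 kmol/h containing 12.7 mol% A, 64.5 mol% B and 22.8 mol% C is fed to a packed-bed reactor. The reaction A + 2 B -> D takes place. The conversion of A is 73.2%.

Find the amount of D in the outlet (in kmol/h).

A reacted = 0.732 × 541 = 396 kmol/h; ν_A = −1, so ξ = 396/1 = 396 kmol/h.
Outlet amounts (n = n₀ + ν ξ):
  A: 541 − 1(396) = 145
  B: 2748 − 2(396) = 1956
  D: 0 + 1(396) = 396
  C: 971.3 (inert)

396 kmol/h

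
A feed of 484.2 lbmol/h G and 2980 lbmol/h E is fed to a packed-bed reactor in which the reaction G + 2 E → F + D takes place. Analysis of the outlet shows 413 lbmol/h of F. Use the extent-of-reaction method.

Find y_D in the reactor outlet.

0.135

For F: n = n₀ + 1ξ → 413 = 0 + 1ξ, giving ξ = 413 lbmol/h.
Outlet amounts (n = n₀ + ν ξ):
  G: 484.2 − 1(413) = 71.2
  E: 2980 − 2(413) = 2154
  F: 0 + 1(413) = 413
  D: 0 + 1(413) = 413
Total out = 3051 lbmol/h; y_D = 413 / 3051 = 0.1354.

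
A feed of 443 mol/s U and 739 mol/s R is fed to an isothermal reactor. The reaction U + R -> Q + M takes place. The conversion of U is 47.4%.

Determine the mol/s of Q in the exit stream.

U reacted = 0.474 × 443 = 210 mol/s; ν_U = −1, so ξ = 210/1 = 210 mol/s.
Outlet amounts (n = n₀ + ν ξ):
  U: 443 − 1(210) = 233
  R: 739 − 1(210) = 529
  Q: 0 + 1(210) = 210
  M: 0 + 1(210) = 210

210 mol/s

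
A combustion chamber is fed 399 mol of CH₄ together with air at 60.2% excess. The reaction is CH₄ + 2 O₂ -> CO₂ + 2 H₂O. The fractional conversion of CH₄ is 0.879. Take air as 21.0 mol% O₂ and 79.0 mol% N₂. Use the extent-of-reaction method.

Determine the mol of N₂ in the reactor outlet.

Stoichiometric O₂ = 2 × 399 = 798 mol; O₂ fed = 798 × 1.602 = 1278 mol.
N₂ fed = 1278 × 79/21 = 4809 mol.
Fuel reacted = 0.879 × 399 → ξ = 350.7 mol.
Outlet (n = n₀ + ν ξ):
  CH₄: 399 − 1(350.7) = 48.28
  O₂: 1278 − 2(350.7) = 577
  N₂: 4809 (inert)
  CO₂: 0 + 1(350.7) = 350.7
  H₂O: 0 + 2(350.7) = 701.4

4810 mol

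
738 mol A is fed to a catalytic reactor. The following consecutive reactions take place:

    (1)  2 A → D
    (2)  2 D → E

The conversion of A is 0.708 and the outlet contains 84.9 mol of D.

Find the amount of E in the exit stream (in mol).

Conversion of A: A consumed = 2ξ₁ = 0.708 × 738 → ξ₁ = 261.3 mol.
D balance: n_D = 0 + 1ξ₁ − 2ξ₂ = 84.9 → ξ₂ = (1·261.3 − 84.9)/2 = 88.18 mol.
Outlet amounts (n = n₀ + Σ ν·ξ):
  A: 738 − 2(261.3) = 215.5
  D: 0 + 1(261.3) − 2(88.18) = 84.9
  E: 0 + 1(88.18) = 88.18

88.2 mol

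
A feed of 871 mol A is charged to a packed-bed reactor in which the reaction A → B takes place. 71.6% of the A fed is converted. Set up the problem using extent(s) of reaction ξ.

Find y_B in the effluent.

0.716

A reacted = 0.716 × 871 = 623.6 mol; ν_A = −1, so ξ = 623.6/1 = 623.6 mol.
Outlet amounts (n = n₀ + ν ξ):
  A: 871 − 1(623.6) = 247.4
  B: 0 + 1(623.6) = 623.6
Total out = 871 mol; y_B = 623.6 / 871 = 0.716.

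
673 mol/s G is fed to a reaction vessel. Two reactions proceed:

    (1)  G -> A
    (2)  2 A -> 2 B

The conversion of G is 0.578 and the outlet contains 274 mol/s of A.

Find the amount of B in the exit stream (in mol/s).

Conversion of G: G consumed = 1ξ₁ = 0.578 × 673 → ξ₁ = 389 mol/s.
A balance: n_A = 0 + 1ξ₁ − 2ξ₂ = 274 → ξ₂ = (1·389 − 274)/2 = 57.5 mol/s.
Outlet amounts (n = n₀ + Σ ν·ξ):
  G: 673 − 1(389) = 284
  A: 0 + 1(389) − 2(57.5) = 274
  B: 0 + 2(57.5) = 115

115 mol/s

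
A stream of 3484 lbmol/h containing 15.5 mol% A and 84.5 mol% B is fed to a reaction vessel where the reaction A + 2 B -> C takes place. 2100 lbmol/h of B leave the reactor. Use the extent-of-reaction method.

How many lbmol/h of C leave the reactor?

422 lbmol/h

For B: n = n₀ − 2ξ → 2100 = 2944 − 2ξ, giving ξ = 422 lbmol/h.
Outlet amounts (n = n₀ + ν ξ):
  A: 540 − 1(422) = 118
  B: 2944 − 2(422) = 2100
  C: 0 + 1(422) = 422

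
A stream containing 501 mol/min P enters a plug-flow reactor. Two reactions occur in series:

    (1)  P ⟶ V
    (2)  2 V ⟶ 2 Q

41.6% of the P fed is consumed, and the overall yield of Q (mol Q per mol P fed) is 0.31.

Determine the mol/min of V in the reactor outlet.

Conversion of P: P consumed = 1ξ₁ = 0.416 × 501 → ξ₁ = 208.4 mol/min.
Yield of Q: 2ξ₂ / 501 = 0.31 → ξ₂ = 77.66 mol/min.
Outlet amounts (n = n₀ + Σ ν·ξ):
  P: 501 − 1(208.4) = 292.6
  V: 0 + 1(208.4) − 2(77.66) = 53.11
  Q: 0 + 2(77.66) = 155.3

53.1 mol/min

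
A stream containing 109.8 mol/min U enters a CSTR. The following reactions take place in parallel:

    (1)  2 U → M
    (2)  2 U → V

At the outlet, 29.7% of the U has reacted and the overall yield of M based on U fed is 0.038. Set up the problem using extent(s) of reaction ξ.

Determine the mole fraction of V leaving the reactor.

0.13

Yield of M: 1ξ₁ / 109.8 = 0.038 → ξ₁ = 4.172 mol/min.
Conversion of U: 2ξ₁ + 2ξ₂ = 0.297 × 109.8 = 32.61 → ξ₂ = 12.13 mol/min.
Outlet amounts (n = n₀ + Σ ν·ξ):
  U: 109.8 − 2(4.172) − 2(12.13) = 77.19
  M: 0 + 1(4.172) = 4.172
  V: 0 + 1(12.13) = 12.13
Total out = 93.49 mol/min; y_V = 12.13 / 93.49 = 0.1298.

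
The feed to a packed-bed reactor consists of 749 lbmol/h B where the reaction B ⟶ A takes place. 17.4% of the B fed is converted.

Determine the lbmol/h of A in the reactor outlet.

B reacted = 0.174 × 749 = 130.3 lbmol/h; ν_B = −1, so ξ = 130.3/1 = 130.3 lbmol/h.
Outlet amounts (n = n₀ + ν ξ):
  B: 749 − 1(130.3) = 618.7
  A: 0 + 1(130.3) = 130.3

130 lbmol/h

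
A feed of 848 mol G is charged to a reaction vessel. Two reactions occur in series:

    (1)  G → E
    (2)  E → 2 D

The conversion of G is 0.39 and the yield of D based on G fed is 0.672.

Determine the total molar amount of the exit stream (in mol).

1130 mol

Conversion of G: G consumed = 1ξ₁ = 0.39 × 848 → ξ₁ = 330.7 mol.
Yield of D: 2ξ₂ / 848 = 0.672 → ξ₂ = 284.9 mol.
Outlet amounts (n = n₀ + Σ ν·ξ):
  G: 848 − 1(330.7) = 517.3
  E: 0 + 1(330.7) − 1(284.9) = 45.79
  D: 0 + 2(284.9) = 569.9
Total out = 517.3 + 45.79 + 569.9 = 1133 mol.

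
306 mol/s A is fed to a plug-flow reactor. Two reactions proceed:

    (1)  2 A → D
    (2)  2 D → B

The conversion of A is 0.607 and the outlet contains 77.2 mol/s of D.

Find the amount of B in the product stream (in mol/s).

7.84 mol/s

Conversion of A: A consumed = 2ξ₁ = 0.607 × 306 → ξ₁ = 92.87 mol/s.
D balance: n_D = 0 + 1ξ₁ − 2ξ₂ = 77.2 → ξ₂ = (1·92.87 − 77.2)/2 = 7.835 mol/s.
Outlet amounts (n = n₀ + Σ ν·ξ):
  A: 306 − 2(92.87) = 120.3
  D: 0 + 1(92.87) − 2(7.835) = 77.2
  B: 0 + 1(7.835) = 7.835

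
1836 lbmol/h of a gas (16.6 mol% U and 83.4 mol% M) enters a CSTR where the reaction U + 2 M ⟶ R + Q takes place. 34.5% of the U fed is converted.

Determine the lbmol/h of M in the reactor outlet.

1320 lbmol/h

U reacted = 0.345 × 304.8 = 105.1 lbmol/h; ν_U = −1, so ξ = 105.1/1 = 105.1 lbmol/h.
Outlet amounts (n = n₀ + ν ξ):
  U: 304.8 − 1(105.1) = 199.6
  M: 1531 − 2(105.1) = 1321
  R: 0 + 1(105.1) = 105.1
  Q: 0 + 1(105.1) = 105.1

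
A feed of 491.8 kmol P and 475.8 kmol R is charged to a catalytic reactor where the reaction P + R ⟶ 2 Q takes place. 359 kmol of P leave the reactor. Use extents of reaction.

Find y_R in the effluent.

0.354

For P: n = n₀ − 1ξ → 359 = 491.8 − 1ξ, giving ξ = 132.8 kmol.
Outlet amounts (n = n₀ + ν ξ):
  P: 491.8 − 1(132.8) = 359
  R: 475.8 − 1(132.8) = 343
  Q: 0 + 2(132.8) = 265.6
Total out = 967.6 kmol; y_R = 343 / 967.6 = 0.3545.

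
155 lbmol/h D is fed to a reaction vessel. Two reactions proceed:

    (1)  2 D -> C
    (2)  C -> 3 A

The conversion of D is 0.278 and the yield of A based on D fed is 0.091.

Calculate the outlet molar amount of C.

Conversion of D: D consumed = 2ξ₁ = 0.278 × 155 → ξ₁ = 21.55 lbmol/h.
Yield of A: 3ξ₂ / 155 = 0.091 → ξ₂ = 4.702 lbmol/h.
Outlet amounts (n = n₀ + Σ ν·ξ):
  D: 155 − 2(21.55) = 111.9
  C: 0 + 1(21.55) − 1(4.702) = 16.84
  A: 0 + 3(4.702) = 14.11

16.8 lbmol/h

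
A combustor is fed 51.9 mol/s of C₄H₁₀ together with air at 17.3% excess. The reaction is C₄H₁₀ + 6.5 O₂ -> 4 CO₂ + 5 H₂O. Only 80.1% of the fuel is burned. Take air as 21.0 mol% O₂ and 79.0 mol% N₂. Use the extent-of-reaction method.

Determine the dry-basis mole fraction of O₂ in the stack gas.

0.0701

Stoichiometric O₂ = 6.5 × 51.9 = 337.3 mol/s; O₂ fed = 337.3 × 1.173 = 395.7 mol/s.
N₂ fed = 395.7 × 79/21 = 1489 mol/s.
Fuel reacted = 0.801 × 51.9 → ξ = 41.57 mol/s.
Outlet (n = n₀ + ν ξ):
  C₄H₁₀: 51.9 − 1(41.57) = 10.33
  O₂: 395.7 − 6.5(41.57) = 125.5
  N₂: 1489 (inert)
  CO₂: 0 + 4(41.57) = 166.3
  H₂O: 0 + 5(41.57) = 207.9
Dry total = 1791 mol/s; y_O₂ (dry) = 125.5 / 1791 = 0.07008.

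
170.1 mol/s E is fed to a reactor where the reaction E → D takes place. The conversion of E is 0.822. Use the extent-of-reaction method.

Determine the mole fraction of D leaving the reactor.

E reacted = 0.822 × 170.1 = 139.8 mol/s; ν_E = −1, so ξ = 139.8/1 = 139.8 mol/s.
Outlet amounts (n = n₀ + ν ξ):
  E: 170.1 − 1(139.8) = 30.28
  D: 0 + 1(139.8) = 139.8
Total out = 170.1 mol/s; y_D = 139.8 / 170.1 = 0.822.

0.822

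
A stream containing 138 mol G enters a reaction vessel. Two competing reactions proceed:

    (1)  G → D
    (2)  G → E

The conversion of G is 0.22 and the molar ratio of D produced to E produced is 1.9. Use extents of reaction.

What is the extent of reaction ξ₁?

ξ₁ = 19.9 mol

Conversion of G: G consumed = 0.22 × 138 = 30.36 mol = 1ξ₁ + 1ξ₂.
Selectivity: 1ξ₁ / (1ξ₂) = 1.9 → ξ₁ = 1.9 ξ₂.
Substitute: (1·1.9 + 1) ξ₂ = 30.36 → ξ₂ = 10.47 mol, ξ₁ = 19.89 mol.
Outlet amounts (n = n₀ + Σ ν·ξ):
  G: 138 − 1(19.89) − 1(10.47) = 107.6
  D: 0 + 1(19.89) = 19.89
  E: 0 + 1(10.47) = 10.47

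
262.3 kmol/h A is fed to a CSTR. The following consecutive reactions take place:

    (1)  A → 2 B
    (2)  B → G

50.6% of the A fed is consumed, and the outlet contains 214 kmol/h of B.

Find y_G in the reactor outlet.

0.13

Conversion of A: A consumed = 1ξ₁ = 0.506 × 262.3 → ξ₁ = 132.7 kmol/h.
B balance: n_B = 0 + 2ξ₁ − 1ξ₂ = 214 → ξ₂ = (2·132.7 − 214)/1 = 51.45 kmol/h.
Outlet amounts (n = n₀ + Σ ν·ξ):
  A: 262.3 − 1(132.7) = 129.6
  B: 0 + 2(132.7) − 1(51.45) = 214
  G: 0 + 1(51.45) = 51.45
Total out = 395 kmol/h; y_G = 51.45 / 395 = 0.1302.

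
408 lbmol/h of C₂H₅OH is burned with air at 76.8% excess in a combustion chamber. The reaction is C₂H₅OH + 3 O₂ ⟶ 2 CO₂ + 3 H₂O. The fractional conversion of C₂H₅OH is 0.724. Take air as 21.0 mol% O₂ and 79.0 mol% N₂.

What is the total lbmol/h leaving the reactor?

11000 lbmol/h

Stoichiometric O₂ = 3 × 408 = 1224 lbmol/h; O₂ fed = 1224 × 1.768 = 2164 lbmol/h.
N₂ fed = 2164 × 79/21 = 8141 lbmol/h.
Fuel reacted = 0.724 × 408 → ξ = 295.4 lbmol/h.
Outlet (n = n₀ + ν ξ):
  C₂H₅OH: 408 − 1(295.4) = 112.6
  O₂: 2164 − 3(295.4) = 1278
  N₂: 8141 (inert)
  CO₂: 0 + 2(295.4) = 590.8
  H₂O: 0 + 3(295.4) = 886.2
Total out = 112.6 + 1278 + 8141 + 590.8 + 886.2 = 11010 lbmol/h.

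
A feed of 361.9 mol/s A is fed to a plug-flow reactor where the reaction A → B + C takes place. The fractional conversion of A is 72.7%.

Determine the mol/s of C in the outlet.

263 mol/s

A reacted = 0.727 × 361.9 = 263.1 mol/s; ν_A = −1, so ξ = 263.1/1 = 263.1 mol/s.
Outlet amounts (n = n₀ + ν ξ):
  A: 361.9 − 1(263.1) = 98.8
  B: 0 + 1(263.1) = 263.1
  C: 0 + 1(263.1) = 263.1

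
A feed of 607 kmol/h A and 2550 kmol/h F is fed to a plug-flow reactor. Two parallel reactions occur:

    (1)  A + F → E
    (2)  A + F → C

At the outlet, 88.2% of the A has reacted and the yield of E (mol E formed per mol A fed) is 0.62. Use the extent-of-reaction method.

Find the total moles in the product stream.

Yield of E: 1ξ₁ / 607 = 0.62 → ξ₁ = 376.3 kmol/h.
Conversion of A: 1ξ₁ + 1ξ₂ = 0.882 × 607 = 535.4 → ξ₂ = 159 kmol/h.
Outlet amounts (n = n₀ + Σ ν·ξ):
  A: 607 − 1(376.3) − 1(159) = 71.63
  F: 2550 − 1(376.3) − 1(159) = 2015
  E: 0 + 1(376.3) = 376.3
  C: 0 + 1(159) = 159
Total out = 71.63 + 2015 + 376.3 + 159 = 2622 kmol/h.

2620 kmol/h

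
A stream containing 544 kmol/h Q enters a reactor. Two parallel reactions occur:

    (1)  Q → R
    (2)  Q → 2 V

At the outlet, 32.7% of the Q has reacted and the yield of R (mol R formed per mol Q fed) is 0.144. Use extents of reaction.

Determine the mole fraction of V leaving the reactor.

Yield of R: 1ξ₁ / 544 = 0.144 → ξ₁ = 78.34 kmol/h.
Conversion of Q: 1ξ₁ + 1ξ₂ = 0.327 × 544 = 177.9 → ξ₂ = 99.55 kmol/h.
Outlet amounts (n = n₀ + Σ ν·ξ):
  Q: 544 − 1(78.34) − 1(99.55) = 366.1
  R: 0 + 1(78.34) = 78.34
  V: 0 + 2(99.55) = 199.1
Total out = 643.6 kmol/h; y_V = 199.1 / 643.6 = 0.3094.

0.309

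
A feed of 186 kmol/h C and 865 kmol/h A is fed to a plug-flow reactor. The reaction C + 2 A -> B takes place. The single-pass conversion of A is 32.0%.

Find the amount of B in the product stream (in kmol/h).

A reacted = 0.32 × 865 = 276.8 kmol/h; ν_A = −2, so ξ = 276.8/2 = 138.4 kmol/h.
Outlet amounts (n = n₀ + ν ξ):
  C: 186 − 1(138.4) = 47.6
  A: 865 − 2(138.4) = 588.2
  B: 0 + 1(138.4) = 138.4

138 kmol/h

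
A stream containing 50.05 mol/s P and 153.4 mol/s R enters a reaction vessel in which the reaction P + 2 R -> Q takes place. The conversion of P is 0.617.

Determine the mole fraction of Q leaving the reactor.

P reacted = 0.617 × 50.05 = 30.88 mol/s; ν_P = −1, so ξ = 30.88/1 = 30.88 mol/s.
Outlet amounts (n = n₀ + ν ξ):
  P: 50.05 − 1(30.88) = 19.17
  R: 153.4 − 2(30.88) = 91.64
  Q: 0 + 1(30.88) = 30.88
Total out = 141.7 mol/s; y_Q = 30.88 / 141.7 = 0.2179.

0.218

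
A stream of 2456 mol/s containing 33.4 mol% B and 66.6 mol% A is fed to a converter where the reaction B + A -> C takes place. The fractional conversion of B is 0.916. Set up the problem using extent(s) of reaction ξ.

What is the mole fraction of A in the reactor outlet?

B reacted = 0.916 × 820.3 = 751.4 mol/s; ν_B = −1, so ξ = 751.4/1 = 751.4 mol/s.
Outlet amounts (n = n₀ + ν ξ):
  B: 820.3 − 1(751.4) = 68.91
  A: 1636 − 1(751.4) = 884.3
  C: 0 + 1(751.4) = 751.4
Total out = 1705 mol/s; y_A = 884.3 / 1705 = 0.5188.

0.519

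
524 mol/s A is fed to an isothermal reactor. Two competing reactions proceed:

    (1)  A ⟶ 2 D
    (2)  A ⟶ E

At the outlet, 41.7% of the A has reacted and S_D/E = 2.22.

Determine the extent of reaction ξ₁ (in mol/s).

Conversion of A: A consumed = 0.417 × 524 = 218.5 mol/s = 1ξ₁ + 1ξ₂.
Selectivity: 2ξ₁ / (1ξ₂) = 2.22 → ξ₁ = 1.11 ξ₂.
Substitute: (1·1.11 + 1) ξ₂ = 218.5 → ξ₂ = 103.6 mol/s, ξ₁ = 114.9 mol/s.
Outlet amounts (n = n₀ + Σ ν·ξ):
  A: 524 − 1(114.9) − 1(103.6) = 305.5
  D: 0 + 2(114.9) = 229.9
  E: 0 + 1(103.6) = 103.6

ξ₁ = 115 mol/s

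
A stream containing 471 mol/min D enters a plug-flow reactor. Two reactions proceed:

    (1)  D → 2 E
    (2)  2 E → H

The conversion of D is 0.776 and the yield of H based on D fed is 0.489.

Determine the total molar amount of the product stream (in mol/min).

Conversion of D: D consumed = 1ξ₁ = 0.776 × 471 → ξ₁ = 365.5 mol/min.
Yield of H: 1ξ₂ / 471 = 0.489 → ξ₂ = 230.3 mol/min.
Outlet amounts (n = n₀ + Σ ν·ξ):
  D: 471 − 1(365.5) = 105.5
  E: 0 + 2(365.5) − 2(230.3) = 270.4
  H: 0 + 1(230.3) = 230.3
Total out = 105.5 + 270.4 + 230.3 = 606.2 mol/min.

606 mol/min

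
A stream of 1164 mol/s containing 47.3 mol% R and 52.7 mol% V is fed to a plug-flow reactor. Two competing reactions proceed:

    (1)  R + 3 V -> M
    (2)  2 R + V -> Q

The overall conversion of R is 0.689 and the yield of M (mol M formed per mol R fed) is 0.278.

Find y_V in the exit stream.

Yield of M: 1ξ₁ / 550.6 = 0.278 → ξ₁ = 153.1 mol/s.
Conversion of R: 1ξ₁ + 2ξ₂ = 0.689 × 550.6 = 379.3 → ξ₂ = 113.1 mol/s.
Outlet amounts (n = n₀ + Σ ν·ξ):
  R: 550.6 − 1(153.1) − 2(113.1) = 171.2
  V: 613.4 − 3(153.1) − 1(113.1) = 41.11
  M: 0 + 1(153.1) = 153.1
  Q: 0 + 1(113.1) = 113.1
Total out = 478.5 mol/s; y_V = 41.11 / 478.5 = 0.0859.

0.0859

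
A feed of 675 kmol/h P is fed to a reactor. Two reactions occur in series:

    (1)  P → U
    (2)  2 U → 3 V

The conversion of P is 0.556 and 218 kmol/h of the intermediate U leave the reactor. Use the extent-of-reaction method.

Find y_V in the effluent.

Conversion of P: P consumed = 1ξ₁ = 0.556 × 675 → ξ₁ = 375.3 kmol/h.
U balance: n_U = 0 + 1ξ₁ − 2ξ₂ = 218 → ξ₂ = (1·375.3 − 218)/2 = 78.65 kmol/h.
Outlet amounts (n = n₀ + Σ ν·ξ):
  P: 675 − 1(375.3) = 299.7
  U: 0 + 1(375.3) − 2(78.65) = 218
  V: 0 + 3(78.65) = 236
Total out = 753.6 kmol/h; y_V = 236 / 753.6 = 0.3131.

0.313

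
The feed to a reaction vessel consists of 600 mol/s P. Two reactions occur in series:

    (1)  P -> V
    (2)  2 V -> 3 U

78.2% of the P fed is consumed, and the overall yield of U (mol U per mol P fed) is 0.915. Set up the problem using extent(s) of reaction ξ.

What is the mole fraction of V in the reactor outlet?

0.132

Conversion of P: P consumed = 1ξ₁ = 0.782 × 600 → ξ₁ = 469.2 mol/s.
Yield of U: 3ξ₂ / 600 = 0.915 → ξ₂ = 183 mol/s.
Outlet amounts (n = n₀ + Σ ν·ξ):
  P: 600 − 1(469.2) = 130.8
  V: 0 + 1(469.2) − 2(183) = 103.2
  U: 0 + 3(183) = 549
Total out = 783 mol/s; y_V = 103.2 / 783 = 0.1318.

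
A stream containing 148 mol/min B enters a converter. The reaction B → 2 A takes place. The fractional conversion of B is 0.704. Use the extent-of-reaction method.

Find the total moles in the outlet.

252 mol/min

B reacted = 0.704 × 148 = 104.2 mol/min; ν_B = −1, so ξ = 104.2/1 = 104.2 mol/min.
Outlet amounts (n = n₀ + ν ξ):
  B: 148 − 1(104.2) = 43.81
  A: 0 + 2(104.2) = 208.4
Total out = 43.81 + 208.4 = 252.2 mol/min.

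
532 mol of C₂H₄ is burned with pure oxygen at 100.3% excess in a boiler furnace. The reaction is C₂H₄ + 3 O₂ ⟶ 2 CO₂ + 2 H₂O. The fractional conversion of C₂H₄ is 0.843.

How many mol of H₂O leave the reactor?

Stoichiometric O₂ = 3 × 532 = 1596 mol; O₂ fed = 1596 × 2.003 = 3197 mol.
Fuel reacted = 0.843 × 532 → ξ = 448.5 mol.
Outlet (n = n₀ + ν ξ):
  C₂H₄: 532 − 1(448.5) = 83.52
  O₂: 3197 − 3(448.5) = 1851
  CO₂: 0 + 2(448.5) = 897
  H₂O: 0 + 2(448.5) = 897

897 mol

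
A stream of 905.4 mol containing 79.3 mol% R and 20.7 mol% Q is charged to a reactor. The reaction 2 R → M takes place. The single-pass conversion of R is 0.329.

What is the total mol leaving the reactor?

R reacted = 0.329 × 718 = 236.2 mol; ν_R = −2, so ξ = 236.2/2 = 118.1 mol.
Outlet amounts (n = n₀ + ν ξ):
  R: 718 − 2(118.1) = 481.8
  M: 0 + 1(118.1) = 118.1
  Q: 187.4 (inert)
Total out = 481.8 + 118.1 + 187.4 = 787.3 mol.

787 mol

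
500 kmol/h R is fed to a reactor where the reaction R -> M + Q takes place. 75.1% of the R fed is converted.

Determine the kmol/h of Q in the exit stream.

R reacted = 0.751 × 500 = 375.5 kmol/h; ν_R = −1, so ξ = 375.5/1 = 375.5 kmol/h.
Outlet amounts (n = n₀ + ν ξ):
  R: 500 − 1(375.5) = 124.5
  M: 0 + 1(375.5) = 375.5
  Q: 0 + 1(375.5) = 375.5

376 kmol/h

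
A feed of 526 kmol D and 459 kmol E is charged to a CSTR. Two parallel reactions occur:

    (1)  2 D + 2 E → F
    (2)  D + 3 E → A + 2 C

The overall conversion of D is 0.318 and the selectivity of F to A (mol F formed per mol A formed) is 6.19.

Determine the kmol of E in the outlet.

Conversion of D: D consumed = 0.318 × 526 = 167.3 kmol = 2ξ₁ + 1ξ₂.
Selectivity: 1ξ₁ / (1ξ₂) = 6.19 → ξ₁ = 6.19 ξ₂.
Substitute: (2·6.19 + 1) ξ₂ = 167.3 → ξ₂ = 12.5 kmol, ξ₁ = 77.38 kmol.
Outlet amounts (n = n₀ + Σ ν·ξ):
  D: 526 − 2(77.38) − 1(12.5) = 358.7
  E: 459 − 2(77.38) − 3(12.5) = 266.7
  F: 0 + 1(77.38) = 77.38
  A: 0 + 1(12.5) = 12.5
  C: 0 + 2(12.5) = 25

267 kmol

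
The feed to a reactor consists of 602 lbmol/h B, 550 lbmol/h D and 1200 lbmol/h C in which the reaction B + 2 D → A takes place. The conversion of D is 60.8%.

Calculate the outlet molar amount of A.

D reacted = 0.608 × 550 = 334.4 lbmol/h; ν_D = −2, so ξ = 334.4/2 = 167.2 lbmol/h.
Outlet amounts (n = n₀ + ν ξ):
  B: 602 − 1(167.2) = 434.8
  D: 550 − 2(167.2) = 215.6
  A: 0 + 1(167.2) = 167.2
  C: 1200 (inert)

167 lbmol/h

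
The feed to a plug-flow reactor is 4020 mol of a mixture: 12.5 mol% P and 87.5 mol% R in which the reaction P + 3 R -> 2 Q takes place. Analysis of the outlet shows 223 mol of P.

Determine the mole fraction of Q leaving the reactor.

0.162

For P: n = n₀ − 1ξ → 223 = 502.5 − 1ξ, giving ξ = 279.5 mol.
Outlet amounts (n = n₀ + ν ξ):
  P: 502.5 − 1(279.5) = 223
  R: 3518 − 3(279.5) = 2679
  Q: 0 + 2(279.5) = 559
Total out = 3461 mol; y_Q = 559 / 3461 = 0.1615.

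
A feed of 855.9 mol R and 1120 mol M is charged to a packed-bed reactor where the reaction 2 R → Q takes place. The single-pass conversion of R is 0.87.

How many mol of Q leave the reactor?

R reacted = 0.87 × 855.9 = 744.6 mol; ν_R = −2, so ξ = 744.6/2 = 372.3 mol.
Outlet amounts (n = n₀ + ν ξ):
  R: 855.9 − 2(372.3) = 111.3
  Q: 0 + 1(372.3) = 372.3
  M: 1120 (inert)

372 mol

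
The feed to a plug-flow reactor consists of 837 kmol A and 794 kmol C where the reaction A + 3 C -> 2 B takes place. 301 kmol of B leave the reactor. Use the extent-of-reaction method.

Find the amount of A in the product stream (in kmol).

For B: n = n₀ + 2ξ → 301 = 0 + 2ξ, giving ξ = 150.5 kmol.
Outlet amounts (n = n₀ + ν ξ):
  A: 837 − 1(150.5) = 686.5
  C: 794 − 3(150.5) = 342.5
  B: 0 + 2(150.5) = 301

686 kmol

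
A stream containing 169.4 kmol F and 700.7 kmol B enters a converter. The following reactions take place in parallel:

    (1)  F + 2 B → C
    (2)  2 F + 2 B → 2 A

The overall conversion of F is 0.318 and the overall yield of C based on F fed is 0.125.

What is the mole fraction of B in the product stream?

Yield of C: 1ξ₁ / 169.4 = 0.125 → ξ₁ = 21.18 kmol.
Conversion of F: 1ξ₁ + 2ξ₂ = 0.318 × 169.4 = 53.87 → ξ₂ = 16.35 kmol.
Outlet amounts (n = n₀ + Σ ν·ξ):
  F: 169.4 − 1(21.18) − 2(16.35) = 115.5
  B: 700.7 − 2(21.18) − 2(16.35) = 625.7
  C: 0 + 1(21.18) = 21.18
  A: 0 + 2(16.35) = 32.69
Total out = 795.1 kmol; y_B = 625.7 / 795.1 = 0.7869.

0.787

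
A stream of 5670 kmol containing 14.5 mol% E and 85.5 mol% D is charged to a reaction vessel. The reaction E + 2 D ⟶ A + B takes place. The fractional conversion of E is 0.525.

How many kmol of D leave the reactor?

E reacted = 0.525 × 822.1 = 431.6 kmol; ν_E = −1, so ξ = 431.6/1 = 431.6 kmol.
Outlet amounts (n = n₀ + ν ξ):
  E: 822.1 − 1(431.6) = 390.5
  D: 4848 − 2(431.6) = 3985
  A: 0 + 1(431.6) = 431.6
  B: 0 + 1(431.6) = 431.6

3980 kmol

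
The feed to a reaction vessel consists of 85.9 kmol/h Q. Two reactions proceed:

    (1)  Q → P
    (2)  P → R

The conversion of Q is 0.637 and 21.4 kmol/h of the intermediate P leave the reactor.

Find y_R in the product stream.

0.388

Conversion of Q: Q consumed = 1ξ₁ = 0.637 × 85.9 → ξ₁ = 54.72 kmol/h.
P balance: n_P = 0 + 1ξ₁ − 1ξ₂ = 21.4 → ξ₂ = (1·54.72 − 21.4)/1 = 33.32 kmol/h.
Outlet amounts (n = n₀ + Σ ν·ξ):
  Q: 85.9 − 1(54.72) = 31.18
  P: 0 + 1(54.72) − 1(33.32) = 21.4
  R: 0 + 1(33.32) = 33.32
Total out = 85.9 kmol/h; y_R = 33.32 / 85.9 = 0.3879.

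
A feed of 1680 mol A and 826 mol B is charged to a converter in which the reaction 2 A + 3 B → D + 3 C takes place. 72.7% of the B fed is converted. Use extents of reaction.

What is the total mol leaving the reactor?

B reacted = 0.727 × 826 = 600.5 mol; ν_B = −3, so ξ = 600.5/3 = 200.2 mol.
Outlet amounts (n = n₀ + ν ξ):
  A: 1680 − 2(200.2) = 1280
  B: 826 − 3(200.2) = 225.5
  D: 0 + 1(200.2) = 200.2
  C: 0 + 3(200.2) = 600.5
Total out = 1280 + 225.5 + 200.2 + 600.5 = 2306 mol.

2310 mol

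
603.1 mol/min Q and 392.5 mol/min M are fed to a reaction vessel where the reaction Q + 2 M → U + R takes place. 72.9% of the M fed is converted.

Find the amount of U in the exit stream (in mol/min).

143 mol/min

M reacted = 0.729 × 392.5 = 286.1 mol/min; ν_M = −2, so ξ = 286.1/2 = 143.1 mol/min.
Outlet amounts (n = n₀ + ν ξ):
  Q: 603.1 − 1(143.1) = 460
  M: 392.5 − 2(143.1) = 106.4
  U: 0 + 1(143.1) = 143.1
  R: 0 + 1(143.1) = 143.1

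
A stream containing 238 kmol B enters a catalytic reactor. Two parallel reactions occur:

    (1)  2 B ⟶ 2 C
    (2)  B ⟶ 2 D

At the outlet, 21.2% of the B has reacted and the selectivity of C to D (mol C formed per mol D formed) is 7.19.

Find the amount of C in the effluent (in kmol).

Conversion of B: B consumed = 0.212 × 238 = 50.46 kmol = 2ξ₁ + 1ξ₂.
Selectivity: 2ξ₁ / (2ξ₂) = 7.19 → ξ₁ = 7.19 ξ₂.
Substitute: (2·7.19 + 1) ξ₂ = 50.46 → ξ₂ = 3.281 kmol, ξ₁ = 23.59 kmol.
Outlet amounts (n = n₀ + Σ ν·ξ):
  B: 238 − 2(23.59) − 1(3.281) = 187.5
  C: 0 + 2(23.59) = 47.18
  D: 0 + 2(3.281) = 6.561

47.2 kmol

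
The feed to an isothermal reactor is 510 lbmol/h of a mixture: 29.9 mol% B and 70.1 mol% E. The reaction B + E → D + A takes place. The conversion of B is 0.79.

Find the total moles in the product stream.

B reacted = 0.79 × 152.5 = 120.5 lbmol/h; ν_B = −1, so ξ = 120.5/1 = 120.5 lbmol/h.
Outlet amounts (n = n₀ + ν ξ):
  B: 152.5 − 1(120.5) = 32.02
  E: 357.5 − 1(120.5) = 237
  D: 0 + 1(120.5) = 120.5
  A: 0 + 1(120.5) = 120.5
Total out = 32.02 + 237 + 120.5 + 120.5 = 510 lbmol/h.

510 lbmol/h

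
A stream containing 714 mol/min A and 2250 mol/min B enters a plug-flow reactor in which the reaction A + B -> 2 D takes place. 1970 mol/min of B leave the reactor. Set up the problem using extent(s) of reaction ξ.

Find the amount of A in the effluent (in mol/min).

434 mol/min

For B: n = n₀ − 1ξ → 1970 = 2250 − 1ξ, giving ξ = 280 mol/min.
Outlet amounts (n = n₀ + ν ξ):
  A: 714 − 1(280) = 434
  B: 2250 − 1(280) = 1970
  D: 0 + 2(280) = 560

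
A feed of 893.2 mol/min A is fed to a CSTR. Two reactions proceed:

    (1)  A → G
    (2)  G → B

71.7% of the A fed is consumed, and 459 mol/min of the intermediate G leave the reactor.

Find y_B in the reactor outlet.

Conversion of A: A consumed = 1ξ₁ = 0.717 × 893.2 → ξ₁ = 640.4 mol/min.
G balance: n_G = 0 + 1ξ₁ − 1ξ₂ = 459 → ξ₂ = (1·640.4 − 459)/1 = 181.4 mol/min.
Outlet amounts (n = n₀ + Σ ν·ξ):
  A: 893.2 − 1(640.4) = 252.8
  G: 0 + 1(640.4) − 1(181.4) = 459
  B: 0 + 1(181.4) = 181.4
Total out = 893.2 mol/min; y_B = 181.4 / 893.2 = 0.2031.

0.203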